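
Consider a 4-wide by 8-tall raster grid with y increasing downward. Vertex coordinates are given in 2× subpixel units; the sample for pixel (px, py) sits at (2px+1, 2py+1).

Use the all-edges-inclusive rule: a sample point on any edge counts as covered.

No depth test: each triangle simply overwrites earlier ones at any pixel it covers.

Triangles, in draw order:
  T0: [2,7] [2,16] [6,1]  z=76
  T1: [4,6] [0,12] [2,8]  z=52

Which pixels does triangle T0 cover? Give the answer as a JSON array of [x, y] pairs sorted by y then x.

T0:
  2·area = 36  (B↔C swapped to make it positive)
  edge (2, 7)→(6, 1): d=(4,-6) inclusive
  edge (6, 1)→(2, 16): d=(-4,15) inclusive
  edge (2, 16)→(2, 7): d=(0,-9) inclusive
    (2,1)@(5, 3): e=[2,7,27] → X
    (3,1)@(7, 3): e=[14,-23,45] → .
    (2,2)@(5, 5): e=[10,-1,27] → .
    (1,3)@(3, 7): e=[6,21,9] → X
    (2,3)@(5, 7): e=[18,-9,27] → .
    (1,4)@(3, 9): e=[14,13,9] → X
    (2,4)@(5, 9): e=[26,-17,27] → .
    (1,5)@(3, 11): e=[22,5,9] → X
    (2,5)@(5, 11): e=[34,-25,27] → .
    (1,6)@(3, 13): e=[30,-3,9] → .
  covered (4 px):
    . . . .
    . . X .
    . . . .
    . X . .
    . X . .
    . X . .
    . . . .
    . . . .
T1:
  2·area = 4
  edge (4, 6)→(0, 12): d=(-4,6) inclusive
  edge (0, 12)→(2, 8): d=(2,-4) inclusive
  edge (2, 8)→(4, 6): d=(2,-2) inclusive
    (3,1)@(7, 3): e=[-6,10,0] → .  [on edge]
    (2,2)@(5, 5): e=[-2,6,0] → .  [on edge]
    (1,3)@(3, 7): e=[2,2,0] → X  [on edge]
    (2,3)@(5, 7): e=[-10,10,4] → .
    (0,4)@(1, 9): e=[6,-2,0] → .  [on edge]
    (1,4)@(3, 9): e=[-6,6,4] → .
  covered (1 px):
    . . . .
    . . . .
    . . . .
    . X . .
    . . . .
    . . . .
    . . . .
    . . . .

Result: [[2,1],[1,3],[1,4],[1,5]]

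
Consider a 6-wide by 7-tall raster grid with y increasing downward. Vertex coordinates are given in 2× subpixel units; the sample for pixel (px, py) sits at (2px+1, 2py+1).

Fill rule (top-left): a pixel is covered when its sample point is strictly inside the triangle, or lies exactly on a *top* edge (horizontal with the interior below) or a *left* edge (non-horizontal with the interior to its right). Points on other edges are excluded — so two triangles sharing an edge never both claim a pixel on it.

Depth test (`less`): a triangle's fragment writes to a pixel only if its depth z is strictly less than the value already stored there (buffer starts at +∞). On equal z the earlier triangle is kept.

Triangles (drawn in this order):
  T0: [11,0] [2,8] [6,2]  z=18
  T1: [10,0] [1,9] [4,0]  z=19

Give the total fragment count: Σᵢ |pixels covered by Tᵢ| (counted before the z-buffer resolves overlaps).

T0:
  2·area = 22
  edge (11, 0)→(2, 8): d=(-9,8) right/bottom  bias=-1
  edge (2, 8)→(6, 2): d=(4,-6) top-left  bias=+0
  edge (6, 2)→(11, 0): d=(5,-2) top-left  bias=+0
    (4,0)@(9, 1): e=[7,14,1] → █
    (5,0)@(11, 1): e=[-9,26,5] → ·
    (3,1)@(7, 3): e=[5,10,7] → █
    (4,1)@(9, 3): e=[-11,22,11] → ·
    (2,2)@(5, 5): e=[3,6,13] → █
    (3,2)@(7, 5): e=[-13,18,17] → ·
    (1,3)@(3, 7): e=[1,2,19] → █
    (2,3)@(5, 7): e=[-15,14,23] → ·
    (1,4)@(3, 9): e=[-17,10,29] → ·
  covered (4 px):
    · · · · █ ·
    · · · █ · ·
    · · █ · · ·
    · █ · · · ·
    · · · · · ·
    · · · · · ·
    · · · · · ·
T1:
  2·area = 54
  edge (10, 0)→(1, 9): d=(-9,9) right/bottom  bias=-1
  edge (1, 9)→(4, 0): d=(3,-9) top-left  bias=+0
  edge (4, 0)→(10, 0): d=(6,0) top-left  bias=+0
    (2,0)@(5, 1): e=[36,12,6] → █
    (3,0)@(7, 1): e=[18,30,6] → █
    (4,0)@(9, 1): e=[0,48,6] → ·  [on edge]
    (1,1)@(3, 3): e=[36,0,18] → █  [on edge]
    (3,1)@(7, 3): e=[0,36,18] → ·  [on edge]
    (1,2)@(3, 5): e=[18,6,30] → █
    (2,2)@(5, 5): e=[0,24,30] → ·  [on edge]
    (1,3)@(3, 7): e=[0,12,42] → ·  [on edge]
    (0,4)@(1, 9): e=[0,0,54] → ·  [on edge]
  covered (5 px):
    · · █ █ · ·
    · █ █ · · ·
    · █ · · · ·
    · · · · · ·
    · · · · · ·
    · · · · · ·
    · · · · · ·

Final: 9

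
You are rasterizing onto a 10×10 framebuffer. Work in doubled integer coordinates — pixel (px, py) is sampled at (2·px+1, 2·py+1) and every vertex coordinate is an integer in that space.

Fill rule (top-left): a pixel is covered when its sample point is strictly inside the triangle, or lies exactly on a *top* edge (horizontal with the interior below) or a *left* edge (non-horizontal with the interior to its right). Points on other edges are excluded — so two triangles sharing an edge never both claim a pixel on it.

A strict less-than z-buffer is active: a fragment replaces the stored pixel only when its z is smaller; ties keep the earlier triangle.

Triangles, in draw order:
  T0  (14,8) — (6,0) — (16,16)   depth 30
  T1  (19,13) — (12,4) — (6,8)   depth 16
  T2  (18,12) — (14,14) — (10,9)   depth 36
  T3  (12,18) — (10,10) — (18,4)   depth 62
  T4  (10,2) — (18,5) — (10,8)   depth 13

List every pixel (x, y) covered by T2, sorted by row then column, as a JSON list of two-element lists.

T0:
  2·area = 48  (B↔C swapped to make it positive)
  edge (14, 8)→(16, 16): d=(2,8) right/bottom  bias=-1
  edge (16, 16)→(6, 0): d=(-10,-16) top-left  bias=+0
  edge (6, 0)→(14, 8): d=(8,8) right/bottom  bias=-1
    (3,0)@(7, 1): e=[42,6,0] → ·  [on edge]
    (4,1)@(9, 3): e=[30,18,0] → ·  [on edge]
    (5,2)@(11, 5): e=[18,30,0] → ·  [on edge]
    (5,3)@(11, 7): e=[22,10,16] → #
    (6,3)@(13, 7): e=[6,42,0] → ·  [on edge]
    (5,4)@(11, 9): e=[26,-10,32] → ·
    (6,4)@(13, 9): e=[10,22,16] → #
    (7,4)@(15, 9): e=[-6,54,0] → ·  [on edge]
    (6,5)@(13, 11): e=[14,2,32] → #
    (7,5)@(15, 11): e=[-2,34,16] → ·
    (8,5)@(17, 11): e=[-18,66,0] → ·  [on edge]
    (6,6)@(13, 13): e=[18,-18,48] → ·
    (9,6)@(19, 13): e=[-30,78,0] → ·  [on edge]
  covered (4 px):
    · · · · · · · · · ·
    · · · · · · · · · ·
    · · · · · · · · · ·
    · · · · · # · · · ·
    · · · · · · # · · ·
    · · · · · · # · · ·
    · · · · · · · # · ·
    · · · · · · · · · ·
    · · · · · · · · · ·
    · · · · · · · · · ·
T1:
  2·area = 82  (B↔C swapped to make it positive)
  edge (19, 13)→(6, 8): d=(-13,-5) top-left  bias=+0
  edge (6, 8)→(12, 4): d=(6,-4) top-left  bias=+0
  edge (12, 4)→(19, 13): d=(7,9) right/bottom  bias=-1
    (5,2)@(11, 5): e=[64,2,16] → #
    (6,2)@(13, 5): e=[74,10,-2] → ·
    (4,3)@(9, 7): e=[28,6,48] → #
    (6,3)@(13, 7): e=[48,22,12] → #
    (7,3)@(15, 7): e=[58,30,-6] → ·
    (4,4)@(9, 9): e=[2,18,62] → #
    (7,4)@(15, 9): e=[32,42,8] → #
    (8,4)@(17, 9): e=[42,50,-10] → ·
    (4,5)@(9, 11): e=[-24,30,76] → ·
    (5,5)@(11, 11): e=[-14,38,58] → ·
    (6,5)@(13, 11): e=[-4,46,40] → ·
    (7,5)@(15, 11): e=[6,54,22] → #
    (9,6)@(19, 13): e=[0,82,0] → ·  [on edge]
  covered (10 px):
    · · · · · · · · · ·
    · · · · · · · · · ·
    · · · · · # · · · ·
    · · · · # # # · · ·
    · · · · # # # # · ·
    · · · · · · · # # ·
    · · · · · · · · · ·
    · · · · · · · · · ·
    · · · · · · · · · ·
    · · · · · · · · · ·
T2:
  2·area = 28
  edge (18, 12)→(14, 14): d=(-4,2) right/bottom  bias=-1
  edge (14, 14)→(10, 9): d=(-4,-5) top-left  bias=+0
  edge (10, 9)→(18, 12): d=(8,3) right/bottom  bias=-1
    (6,5)@(13, 11): e=[14,7,7] → #
    (7,5)@(15, 11): e=[10,17,1] → #
    (8,5)@(17, 11): e=[6,27,-5] → ·
    (6,6)@(13, 13): e=[6,-1,23] → ·
    (7,6)@(15, 13): e=[2,9,17] → #
    (8,6)@(17, 13): e=[-2,19,11] → ·
    (7,7)@(15, 15): e=[-6,1,33] → ·
  covered (3 px):
    · · · · · · · · · ·
    · · · · · · · · · ·
    · · · · · · · · · ·
    · · · · · · · · · ·
    · · · · · · · · · ·
    · · · · · · # # · ·
    · · · · · · · # · ·
    · · · · · · · · · ·
    · · · · · · · · · ·
    · · · · · · · · · ·
T3:
  2·area = 76
  edge (12, 18)→(10, 10): d=(-2,-8) top-left  bias=+0
  edge (10, 10)→(18, 4): d=(8,-6) top-left  bias=+0
  edge (18, 4)→(12, 18): d=(-6,14) right/bottom  bias=-1
    (8,2)@(17, 5): e=[66,2,8] → #
    (9,2)@(19, 5): e=[82,14,-20] → ·
    (7,3)@(15, 7): e=[46,6,24] → #
    (8,3)@(17, 7): e=[62,18,-4] → ·
    (6,4)@(13, 9): e=[26,10,40] → #
    (8,4)@(17, 9): e=[58,34,-16] → ·
    (5,5)@(11, 11): e=[6,14,56] → #
    (7,5)@(15, 11): e=[38,38,0] → ·  [on edge]
    (5,6)@(11, 13): e=[2,30,44] → #
    (7,6)@(15, 13): e=[34,54,-12] → ·
    (5,7)@(11, 15): e=[-2,46,32] → ·
    (6,7)@(13, 15): e=[14,58,4] → #
  covered (9 px):
    · · · · · · · · · ·
    · · · · · · · · · ·
    · · · · · · · · # ·
    · · · · · · · # · ·
    · · · · · · # # · ·
    · · · · · # # · · ·
    · · · · · # # · · ·
    · · · · · · # · · ·
    · · · · · · · · · ·
    · · · · · · · · · ·
T4:
  2·area = 48
  edge (10, 2)→(18, 5): d=(8,3) right/bottom  bias=-1
  edge (18, 5)→(10, 8): d=(-8,3) right/bottom  bias=-1
  edge (10, 8)→(10, 2): d=(0,-6) top-left  bias=+0
    (5,1)@(11, 3): e=[5,37,6] → #
    (6,1)@(13, 3): e=[-1,31,18] → ·
    (5,2)@(11, 5): e=[21,21,6] → #
    (6,2)@(13, 5): e=[15,15,18] → #
    (7,2)@(15, 5): e=[9,9,30] → #
    (8,2)@(17, 5): e=[3,3,42] → #
    (9,2)@(19, 5): e=[-3,-3,54] → ·
    (5,3)@(11, 7): e=[37,5,6] → #
    (6,3)@(13, 7): e=[31,-1,18] → ·
    (7,3)@(15, 7): e=[25,-7,30] → ·
    (8,3)@(17, 7): e=[19,-13,42] → ·
    (5,4)@(11, 9): e=[53,-11,6] → ·
  covered (6 px):
    · · · · · · · · · ·
    · · · · · # · · · ·
    · · · · · # # # # ·
    · · · · · # · · · ·
    · · · · · · · · · ·
    · · · · · · · · · ·
    · · · · · · · · · ·
    · · · · · · · · · ·
    · · · · · · · · · ·
    · · · · · · · · · ·

Final: [[6,5],[7,5],[7,6]]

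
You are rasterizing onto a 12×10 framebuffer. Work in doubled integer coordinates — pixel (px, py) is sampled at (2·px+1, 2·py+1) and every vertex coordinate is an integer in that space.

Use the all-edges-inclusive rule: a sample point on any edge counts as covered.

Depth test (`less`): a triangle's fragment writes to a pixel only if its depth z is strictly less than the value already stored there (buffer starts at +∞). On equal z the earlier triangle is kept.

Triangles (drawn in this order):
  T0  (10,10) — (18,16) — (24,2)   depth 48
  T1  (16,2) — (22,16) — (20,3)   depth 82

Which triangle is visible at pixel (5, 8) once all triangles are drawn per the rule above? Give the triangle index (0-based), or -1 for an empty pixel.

T0:
  2·area = 148  (B↔C swapped to make it positive)
  edge (10, 10)→(24, 2): d=(14,-8) inclusive
  edge (24, 2)→(18, 16): d=(-6,14) inclusive
  edge (18, 16)→(10, 10): d=(-8,-6) inclusive
    (11,1)@(23, 3): e=[6,8,134] → █
    (9,2)@(19, 5): e=[2,52,94] → █
    (10,2)@(21, 5): e=[18,24,106] → █
    (11,2)@(23, 5): e=[34,-4,118] → ·
    (8,3)@(17, 7): e=[14,68,66] → █
    (11,3)@(23, 7): e=[62,-16,102] → ·
    (6,4)@(13, 9): e=[10,112,26] → █
    (7,4)@(15, 9): e=[26,84,38] → █
    (10,4)@(21, 9): e=[74,0,74] → █  [on edge]
    (11,4)@(23, 9): e=[90,-28,86] → ·
    (6,5)@(13, 11): e=[38,100,10] → █
    (10,5)@(21, 11): e=[102,-12,58] → ·
  covered (19 px):
    · · · · · · · · · · · ·
    · · · · · · · · · · · █
    · · · · · · · · · █ █ ·
    · · · · · · · · █ █ █ ·
    · · · · · · █ █ █ █ █ ·
    · · · · · · █ █ █ █ · ·
    · · · · · · · █ █ █ · ·
    · · · · · · · · █ · · ·
    · · · · · · · · · · · ·
    · · · · · · · · · · · ·
T1:
  2·area = 50  (B↔C swapped to make it positive)
  edge (16, 2)→(20, 3): d=(4,1) inclusive
  edge (20, 3)→(22, 16): d=(2,13) inclusive
  edge (22, 16)→(16, 2): d=(-6,-14) inclusive
    (8,1)@(17, 3): e=[3,39,8] → █
    (9,1)@(19, 3): e=[1,13,36] → █
    (10,1)@(21, 3): e=[-1,-13,64] → ·
    (8,2)@(17, 5): e=[11,43,-4] → ·
    (9,2)@(19, 5): e=[9,17,24] → █
    (10,2)@(21, 5): e=[7,-9,52] → ·
    (9,3)@(19, 7): e=[17,21,12] → █
    (10,3)@(21, 7): e=[15,-5,40] → ·
    (9,4)@(19, 9): e=[25,25,0] → █  [on edge]
    (10,4)@(21, 9): e=[23,-1,28] → ·
    (9,5)@(19, 11): e=[33,29,-12] → ·
    (10,5)@(21, 11): e=[31,3,16] → █
  covered (7 px):
    · · · · · · · · · · · ·
    · · · · · · · · █ █ · ·
    · · · · · · · · · █ · ·
    · · · · · · · · · █ · ·
    · · · · · · · · · █ · ·
    · · · · · · · · · · █ ·
    · · · · · · · · · · █ ·
    · · · · · · · · · · · ·
    · · · · · · · · · · · ·
    · · · · · · · · · · · ·

Z-buffer (winner per pixel, '.' = empty):
  . . . . . . . . . . . .
  . . . . . . . . 1 1 . 0
  . . . . . . . . . 0 0 .
  . . . . . . . . 0 0 0 .
  . . . . . . 0 0 0 0 0 .
  . . . . . . 0 0 0 0 1 .
  . . . . . . . 0 0 0 1 .
  . . . . . . . . 0 . . .
  . . . . . . . . . . . .
  . . . . . . . . . . . .

Result: -1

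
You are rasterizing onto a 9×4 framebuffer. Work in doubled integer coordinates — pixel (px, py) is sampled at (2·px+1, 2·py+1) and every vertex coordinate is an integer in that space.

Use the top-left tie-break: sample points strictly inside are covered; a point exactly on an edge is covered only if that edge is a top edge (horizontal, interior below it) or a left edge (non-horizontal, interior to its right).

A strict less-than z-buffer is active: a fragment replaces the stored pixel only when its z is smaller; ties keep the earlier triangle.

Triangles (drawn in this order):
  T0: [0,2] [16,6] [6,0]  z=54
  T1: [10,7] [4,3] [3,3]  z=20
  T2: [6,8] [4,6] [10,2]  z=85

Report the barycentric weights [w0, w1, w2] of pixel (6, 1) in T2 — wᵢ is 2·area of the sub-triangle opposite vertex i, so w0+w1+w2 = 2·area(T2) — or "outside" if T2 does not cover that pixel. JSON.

T0:
  2·area = 56  (B↔C swapped to make it positive)
  edge (0, 2)→(6, 0): d=(6,-2) top-left  bias=+0
  edge (6, 0)→(16, 6): d=(10,6) right/bottom  bias=-1
  edge (16, 6)→(0, 2): d=(-16,-4) top-left  bias=+0
    (1,0)@(3, 1): e=[0,28,28] → #  [on edge]
    (2,0)@(5, 1): e=[4,16,36] → #
    (3,0)@(7, 1): e=[8,4,44] → #
    (4,0)@(9, 1): e=[12,-8,52] → ·
    (1,1)@(3, 3): e=[12,48,-4] → ·
    (2,1)@(5, 3): e=[16,36,4] → #
    (4,1)@(9, 3): e=[24,12,20] → #
    (5,1)@(11, 3): e=[28,0,28] → ·  [on edge]
    (2,2)@(5, 5): e=[28,56,-28] → ·
    (3,2)@(7, 5): e=[32,44,-20] → ·
    (4,2)@(9, 5): e=[36,32,-12] → ·
    (6,2)@(13, 5): e=[44,8,4] → #
  covered (7 px):
    · # # # · · · · ·
    · · # # # · · · ·
    · · · · · · # · ·
    · · · · · · · · ·
T1:
  2·area = 4  (B↔C swapped to make it positive)
  edge (10, 7)→(3, 3): d=(-7,-4) top-left  bias=+0
  edge (3, 3)→(4, 3): d=(1,0) top-left  bias=+0
  edge (4, 3)→(10, 7): d=(6,4) right/bottom  bias=-1
    (0,0)@(1, 1): e=[6,-2,0] → ·  [on edge]
    (0,1)@(1, 3): e=[-8,0,12] → ·  [on edge]
    (1,1)@(3, 3): e=[0,0,4] → #  [on edge]
    (2,1)@(5, 3): e=[8,0,-4] → ·  [on edge]
    (3,1)@(7, 3): e=[16,0,-12] → ·  [on edge]
    (4,1)@(9, 3): e=[24,0,-20] → ·  [on edge]
    (5,1)@(11, 3): e=[32,0,-28] → ·  [on edge]
    (6,1)@(13, 3): e=[40,0,-36] → ·  [on edge]
    (7,1)@(15, 3): e=[48,0,-44] → ·  [on edge]
    (8,1)@(17, 3): e=[56,0,-52] → ·  [on edge]
    (1,2)@(3, 5): e=[-14,2,16] → ·
    (3,2)@(7, 5): e=[2,2,0] → ·  [on edge]
  covered (1 px):
    · · · · · · · · ·
    · # · · · · · · ·
    · · · · · · · · ·
    · · · · · · · · ·
T2:
  2·area = 20
  edge (6, 8)→(4, 6): d=(-2,-2) top-left  bias=+0
  edge (4, 6)→(10, 2): d=(6,-4) top-left  bias=+0
  edge (10, 2)→(6, 8): d=(-4,6) right/bottom  bias=-1
    (0,1)@(1, 3): e=[0,-30,50] → ·  [on edge]
    (4,1)@(9, 3): e=[16,2,2] → #
    (5,1)@(11, 3): e=[20,10,-10] → ·
    (1,2)@(3, 5): e=[0,-10,30] → ·  [on edge]
    (3,2)@(7, 5): e=[8,6,6] → #
    (4,2)@(9, 5): e=[12,14,-6] → ·
    (2,3)@(5, 7): e=[0,10,10] → #  [on edge]
    (3,3)@(7, 7): e=[4,18,-2] → ·
  covered (3 px):
    · · · · · · · · ·
    · · · · # · · · ·
    · · · # · · · · ·
    · · # · · · · · ·

Final: "outside"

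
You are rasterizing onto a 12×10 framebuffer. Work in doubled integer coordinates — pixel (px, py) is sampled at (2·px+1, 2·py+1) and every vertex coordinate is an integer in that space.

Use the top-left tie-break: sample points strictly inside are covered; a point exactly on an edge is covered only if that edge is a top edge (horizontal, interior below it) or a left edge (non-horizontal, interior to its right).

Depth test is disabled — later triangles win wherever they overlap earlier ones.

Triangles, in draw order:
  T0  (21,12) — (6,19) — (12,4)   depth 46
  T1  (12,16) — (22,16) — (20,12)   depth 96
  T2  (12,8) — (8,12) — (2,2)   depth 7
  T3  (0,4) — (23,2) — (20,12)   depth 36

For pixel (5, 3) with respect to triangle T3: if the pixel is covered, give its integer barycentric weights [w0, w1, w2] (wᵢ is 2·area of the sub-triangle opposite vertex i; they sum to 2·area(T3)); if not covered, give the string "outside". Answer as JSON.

T0:
  2·area = 183
  edge (21, 12)→(6, 19): d=(-15,7) right/bottom  bias=-1
  edge (6, 19)→(12, 4): d=(6,-15) top-left  bias=+0
  edge (12, 4)→(21, 12): d=(9,8) right/bottom  bias=-1
    (6,2)@(13, 5): e=[161,21,1] → █
    (7,2)@(15, 5): e=[147,51,-15] → ·
    (5,3)@(11, 7): e=[145,3,35] → █
    (7,3)@(15, 7): e=[117,63,3] → █
    (8,3)@(17, 7): e=[103,93,-13] → ·
    (5,4)@(11, 9): e=[115,15,53] → █
    (8,4)@(17, 9): e=[73,105,5] → █
    (9,4)@(19, 9): e=[59,135,-11] → ·
    (5,5)@(11, 11): e=[85,27,71] → █
    (9,5)@(19, 11): e=[29,147,7] → █
    (10,5)@(21, 11): e=[15,177,-9] → ·
    (4,6)@(9, 13): e=[69,9,105] → █
  covered (23 px):
    · · · · · · · · · · · ·
    · · · · · · · · · · · ·
    · · · · · · █ · · · · ·
    · · · · · █ █ █ · · · ·
    · · · · · █ █ █ █ · · ·
    · · · · · █ █ █ █ █ · ·
    · · · · █ █ █ █ █ · · ·
    · · · · █ █ █ · · · · ·
    · · · █ █ · · · · · · ·
    · · · · · · · · · · · ·
T1:
  2·area = 40  (B↔C swapped to make it positive)
  edge (12, 16)→(20, 12): d=(8,-4) top-left  bias=+0
  edge (20, 12)→(22, 16): d=(2,4) right/bottom  bias=-1
  edge (22, 16)→(12, 16): d=(-10,0) right/bottom  bias=-1
    (9,6)@(19, 13): e=[4,6,30] → █
    (10,6)@(21, 13): e=[12,-2,30] → ·
    (7,7)@(15, 15): e=[4,26,10] → █
    (8,7)@(17, 15): e=[12,18,10] → █
    (10,7)@(21, 15): e=[28,2,10] → █
    (11,7)@(23, 15): e=[36,-6,10] → ·
    (7,8)@(15, 17): e=[20,30,-10] → ·
    (8,8)@(17, 17): e=[28,22,-10] → ·
    (9,8)@(19, 17): e=[36,14,-10] → ·
    (10,8)@(21, 17): e=[44,6,-10] → ·
  covered (5 px):
    · · · · · · · · · · · ·
    · · · · · · · · · · · ·
    · · · · · · · · · · · ·
    · · · · · · · · · · · ·
    · · · · · · · · · · · ·
    · · · · · · · · · · · ·
    · · · · · · · · · █ · ·
    · · · · · · · █ █ █ █ ·
    · · · · · · · · · · · ·
    · · · · · · · · · · · ·
T2:
  2·area = 64
  edge (12, 8)→(8, 12): d=(-4,4) right/bottom  bias=-1
  edge (8, 12)→(2, 2): d=(-6,-10) top-left  bias=+0
  edge (2, 2)→(12, 8): d=(10,6) right/bottom  bias=-1
    (9,0)@(19, 1): e=[0,176,-112] → ·  [on edge]
    (1,1)@(3, 3): e=[56,4,4] → █
    (2,1)@(5, 3): e=[48,24,-8] → ·
    (8,1)@(17, 3): e=[0,144,-80] → ·  [on edge]
    (1,2)@(3, 5): e=[48,-8,24] → ·
    (2,2)@(5, 5): e=[40,12,12] → █
    (3,2)@(7, 5): e=[32,32,0] → ·  [on edge]
    (7,2)@(15, 5): e=[0,112,-48] → ·  [on edge]
    (2,3)@(5, 7): e=[32,0,32] → █  [on edge]
    (3,3)@(7, 7): e=[24,20,20] → █
    (4,3)@(9, 7): e=[16,40,8] → █
    (5,3)@(11, 7): e=[8,60,-4] → ·
    (6,3)@(13, 7): e=[0,80,-16] → ·  [on edge]
    (5,4)@(11, 9): e=[0,48,16] → ·  [on edge]
    (4,5)@(9, 11): e=[0,16,48] → ·  [on edge]
    (8,5)@(17, 11): e=[-32,96,0] → ·  [on edge]
    (3,6)@(7, 13): e=[0,-16,80] → ·  [on edge]
    (2,7)@(5, 15): e=[0,-48,112] → ·  [on edge]
    (1,8)@(3, 17): e=[0,-80,144] → ·  [on edge]
    (5,8)@(11, 17): e=[-32,0,96] → ·  [on edge]
    (0,9)@(1, 19): e=[0,-112,176] → ·  [on edge]
  covered (7 px):
    · · · · · · · · · · · ·
    · █ · · · · · · · · · ·
    · · █ · · · · · · · · ·
    · · █ █ █ · · · · · · ·
    · · · █ █ · · · · · · ·
    · · · · · · · · · · · ·
    · · · · · · · · · · · ·
    · · · · · · · · · · · ·
    · · · · · · · · · · · ·
    · · · · · · · · · · · ·
T3:
  2·area = 224
  edge (0, 4)→(23, 2): d=(23,-2) top-left  bias=+0
  edge (23, 2)→(20, 12): d=(-3,10) right/bottom  bias=-1
  edge (20, 12)→(0, 4): d=(-20,-8) top-left  bias=+0
    (6,1)@(13, 3): e=[3,97,124] → █
    (7,1)@(15, 3): e=[7,77,140] → █
    (8,1)@(17, 3): e=[11,57,156] → █
    (9,1)@(19, 3): e=[15,37,172] → █
    (10,1)@(21, 3): e=[19,17,188] → █
    (11,1)@(23, 3): e=[23,-3,204] → ·
    (1,2)@(3, 5): e=[29,191,4] → █
    (2,2)@(5, 5): e=[33,171,20] → █
    (3,2)@(7, 5): e=[37,151,36] → █
    (4,2)@(9, 5): e=[41,131,52] → █
    (5,2)@(11, 5): e=[45,111,68] → █
    (11,2)@(23, 5): e=[69,-9,164] → ·
  covered (27 px):
    · · · · · · · · · · · ·
    · · · · · · █ █ █ █ █ ·
    · █ █ █ █ █ █ █ █ █ █ ·
    · · · · █ █ █ █ █ █ █ ·
    · · · · · · █ █ █ █ · ·
    · · · · · · · · · █ · ·
    · · · · · · · · · · · ·
    · · · · · · · · · · · ·
    · · · · · · · · · · · ·
    · · · · · · · · · · · ·

Answer: [105,28,91]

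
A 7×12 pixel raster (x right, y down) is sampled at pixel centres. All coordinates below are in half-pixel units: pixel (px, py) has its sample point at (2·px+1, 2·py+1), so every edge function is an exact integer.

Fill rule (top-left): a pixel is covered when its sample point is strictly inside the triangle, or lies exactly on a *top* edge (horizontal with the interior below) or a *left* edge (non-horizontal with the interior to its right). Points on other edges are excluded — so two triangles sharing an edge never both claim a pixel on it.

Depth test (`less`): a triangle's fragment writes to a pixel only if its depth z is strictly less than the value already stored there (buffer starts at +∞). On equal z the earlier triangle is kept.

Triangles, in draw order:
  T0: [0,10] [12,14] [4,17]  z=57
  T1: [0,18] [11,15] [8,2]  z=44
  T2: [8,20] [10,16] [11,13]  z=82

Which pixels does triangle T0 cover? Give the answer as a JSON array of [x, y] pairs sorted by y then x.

T0:
  2·area = 68
  edge (0, 10)→(12, 14): d=(12,4) right/bottom  bias=-1
  edge (12, 14)→(4, 17): d=(-8,3) right/bottom  bias=-1
  edge (4, 17)→(0, 10): d=(-4,-7) top-left  bias=+0
    (0,5)@(1, 11): e=[8,57,3] → X
    (1,5)@(3, 11): e=[0,51,17] → .  [on edge]
    (0,6)@(1, 13): e=[32,41,-5] → .
    (1,6)@(3, 13): e=[24,35,9] → X
    (2,6)@(5, 13): e=[16,29,23] → X
    (3,6)@(7, 13): e=[8,23,37] → X
    (4,6)@(9, 13): e=[0,17,51] → .  [on edge]
    (1,7)@(3, 15): e=[48,19,1] → X
    (4,7)@(9, 15): e=[24,1,43] → X
    (5,7)@(11, 15): e=[16,-5,57] → .
    (1,8)@(3, 17): e=[72,3,-7] → .
    (2,8)@(5, 17): e=[64,-3,7] → .
  covered (8 px):
    . . . . . . .
    . . . . . . .
    . . . . . . .
    . . . . . . .
    . . . . . . .
    X . . . . . .
    . X X X . . .
    . X X X X . .
    . . . . . . .
    . . . . . . .
    . . . . . . .
    . . . . . . .
T1:
  2·area = 152  (B↔C swapped to make it positive)
  edge (0, 18)→(8, 2): d=(8,-16) top-left  bias=+0
  edge (8, 2)→(11, 15): d=(3,13) right/bottom  bias=-1
  edge (11, 15)→(0, 18): d=(-11,3) right/bottom  bias=-1
    (3,2)@(7, 5): e=[8,22,122] → X
    (4,2)@(9, 5): e=[40,-4,116] → .
    (3,3)@(7, 7): e=[24,28,100] → X
    (4,3)@(9, 7): e=[56,2,94] → X
    (5,3)@(11, 7): e=[88,-24,88] → .
    (2,4)@(5, 9): e=[8,60,84] → X
    (5,4)@(11, 9): e=[104,-18,66] → .
    (2,5)@(5, 11): e=[24,66,62] → X
    (5,5)@(11, 11): e=[120,-12,44] → .
    (1,6)@(3, 13): e=[8,98,46] → X
    (5,6)@(11, 13): e=[136,-6,22] → .
    (1,7)@(3, 15): e=[24,104,24] → X
    (5,7)@(11, 15): e=[152,0,0] → .  [on edge]
  covered (19 px):
    . . . . . . .
    . . . . . . .
    . . . X . . .
    . . . X X . .
    . . X X X . .
    . . X X X . .
    . X X X X . .
    . X X X X . .
    X X . . . . .
    . . . . . . .
    . . . . . . .
    . . . . . . .
T2:
  2·area = 2  (B↔C swapped to make it positive)
  edge (8, 20)→(11, 13): d=(3,-7) top-left  bias=+0
  edge (11, 13)→(10, 16): d=(-1,3) right/bottom  bias=-1
  edge (10, 16)→(8, 20): d=(-2,4) right/bottom  bias=-1
    (6,3)@(13, 7): e=[-4,0,6] → .  [on edge]
    (5,6)@(11, 13): e=[0,0,2] → .  [on edge]
    (4,9)@(9, 19): e=[4,0,-2] → .  [on edge]
  covered (0 px):
    . . . . . . .
    . . . . . . .
    . . . . . . .
    . . . . . . .
    . . . . . . .
    . . . . . . .
    . . . . . . .
    . . . . . . .
    . . . . . . .
    . . . . . . .
    . . . . . . .
    . . . . . . .

Answer: [[0,5],[1,6],[2,6],[3,6],[1,7],[2,7],[3,7],[4,7]]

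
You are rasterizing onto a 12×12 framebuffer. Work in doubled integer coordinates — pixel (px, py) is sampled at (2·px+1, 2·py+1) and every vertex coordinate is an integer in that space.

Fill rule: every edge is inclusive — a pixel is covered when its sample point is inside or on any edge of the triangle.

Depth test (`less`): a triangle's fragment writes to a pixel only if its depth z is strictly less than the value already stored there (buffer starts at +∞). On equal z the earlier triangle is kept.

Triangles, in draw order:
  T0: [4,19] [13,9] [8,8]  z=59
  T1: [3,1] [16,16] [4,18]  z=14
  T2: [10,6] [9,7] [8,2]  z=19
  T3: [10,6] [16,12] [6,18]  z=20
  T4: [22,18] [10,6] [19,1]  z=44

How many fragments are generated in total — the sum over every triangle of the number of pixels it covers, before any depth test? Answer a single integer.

T0:
  2·area = 59  (B↔C swapped to make it positive)
  edge (4, 19)→(8, 8): d=(4,-11) inclusive
  edge (8, 8)→(13, 9): d=(5,1) inclusive
  edge (13, 9)→(4, 19): d=(-9,10) inclusive
    (1,3)@(3, 7): e=[-59,0,118] → ·  [on edge]
    (4,4)@(9, 9): e=[15,4,40] → #
    (5,4)@(11, 9): e=[37,2,20] → #
    (6,4)@(13, 9): e=[59,0,0] → #  [on edge]
    (7,4)@(15, 9): e=[81,-2,-20] → ·
    (3,5)@(7, 11): e=[1,16,42] → #
    (6,5)@(13, 11): e=[67,10,-18] → ·
    (11,5)@(23, 11): e=[177,0,-118] → ·  [on edge]
    (3,6)@(7, 13): e=[9,26,24] → #
    (5,6)@(11, 13): e=[53,22,-16] → ·
    (3,7)@(7, 15): e=[17,36,6] → #
    (4,7)@(9, 15): e=[39,34,-14] → ·
  covered (10 px):
    · · · · · · · · · · · ·
    · · · · · · · · · · · ·
    · · · · · · · · · · · ·
    · · · · · · · · · · · ·
    · · · · # # # · · · · ·
    · · · # # # · · · · · ·
    · · · # # · · · · · · ·
    · · · # · · · · · · · ·
    · · # · · · · · · · · ·
    · · · · · · · · · · · ·
    · · · · · · · · · · · ·
    · · · · · · · · · · · ·
T1:
  2·area = 206
  edge (3, 1)→(16, 16): d=(13,15) inclusive
  edge (16, 16)→(4, 18): d=(-12,2) inclusive
  edge (4, 18)→(3, 1): d=(-1,-17) inclusive
    (1,0)@(3, 1): e=[0,206,0] → #  [on edge]
    (2,0)@(5, 1): e=[-30,202,34] → ·
    (1,1)@(3, 3): e=[26,182,-2] → ·
    (2,2)@(5, 5): e=[22,154,30] → #
    (3,2)@(7, 5): e=[-8,150,64] → ·
    (2,3)@(5, 7): e=[48,130,28] → #
    (3,3)@(7, 7): e=[18,126,62] → #
    (4,3)@(9, 7): e=[-12,122,96] → ·
    (2,4)@(5, 9): e=[74,106,26] → #
    (4,4)@(9, 9): e=[14,98,94] → #
    (5,4)@(11, 9): e=[-16,94,128] → ·
    (2,5)@(5, 11): e=[100,82,24] → #
  covered (25 px):
    · # · · · · · · · · · ·
    · · · · · · · · · · · ·
    · · # · · · · · · · · ·
    · · # # · · · · · · · ·
    · · # # # · · · · · · ·
    · · # # # # · · · · · ·
    · · # # # # # · · · · ·
    · · # # # # # # · · · ·
    · · # # # · · · · · · ·
    · · · · · · · · · · · ·
    · · · · · · · · · · · ·
    · · · · · · · · · · · ·
T2:
  2·area = 6
  edge (10, 6)→(9, 7): d=(-1,1) inclusive
  edge (9, 7)→(8, 2): d=(-1,-5) inclusive
  edge (8, 2)→(10, 6): d=(2,4) inclusive
    (7,0)@(15, 1): e=[0,36,-30] → ·  [on edge]
    (6,1)@(13, 3): e=[0,24,-18] → ·  [on edge]
    (4,2)@(9, 5): e=[2,2,2] → #
    (5,2)@(11, 5): e=[0,12,-6] → ·  [on edge]
    (4,3)@(9, 7): e=[0,0,6] → #  [on edge]
    (5,3)@(11, 7): e=[-2,10,-2] → ·
    (3,4)@(7, 9): e=[0,-12,18] → ·  [on edge]
    (4,4)@(9, 9): e=[-2,-2,10] → ·
    (2,5)@(5, 11): e=[0,-24,30] → ·  [on edge]
    (1,6)@(3, 13): e=[0,-36,42] → ·  [on edge]
    (0,7)@(1, 15): e=[0,-48,54] → ·  [on edge]
    (5,8)@(11, 17): e=[-12,0,18] → ·  [on edge]
  covered (2 px):
    · · · · · · · · · · · ·
    · · · · · · · · · · · ·
    · · · · # · · · · · · ·
    · · · · # · · · · · · ·
    · · · · · · · · · · · ·
    · · · · · · · · · · · ·
    · · · · · · · · · · · ·
    · · · · · · · · · · · ·
    · · · · · · · · · · · ·
    · · · · · · · · · · · ·
    · · · · · · · · · · · ·
    · · · · · · · · · · · ·
T3:
  2·area = 96
  edge (10, 6)→(16, 12): d=(6,6) inclusive
  edge (16, 12)→(6, 18): d=(-10,6) inclusive
  edge (6, 18)→(10, 6): d=(4,-12) inclusive
    (2,0)@(5, 1): e=[0,176,-80] → ·  [on edge]
    (3,1)@(7, 3): e=[0,144,-48] → ·  [on edge]
    (5,1)@(11, 3): e=[-24,120,0] → ·  [on edge]
    (4,2)@(9, 5): e=[0,112,-16] → ·  [on edge]
    (5,3)@(11, 7): e=[0,80,16] → #  [on edge]
    (6,3)@(13, 7): e=[-12,68,40] → ·
    (4,4)@(9, 9): e=[24,72,0] → #  [on edge]
    (6,4)@(13, 9): e=[0,48,48] → #  [on edge]
    (7,4)@(15, 9): e=[-12,36,72] → ·
    (10,4)@(21, 9): e=[-48,0,144] → ·  [on edge]
    (4,5)@(9, 11): e=[36,52,8] → #
    (7,5)@(15, 11): e=[0,16,80] → #  [on edge]
    (8,6)@(17, 13): e=[0,-16,112] → ·  [on edge]
    (3,7)@(7, 15): e=[72,24,0] → #  [on edge]
    (5,7)@(11, 15): e=[48,0,48] → #  [on edge]
    (9,7)@(19, 15): e=[0,-48,144] → ·  [on edge]
    (10,8)@(21, 17): e=[0,-80,176] → ·  [on edge]
    (11,9)@(23, 19): e=[0,-112,208] → ·  [on edge]
    (0,10)@(1, 21): e=[144,0,-48] → ·  [on edge]
    (2,10)@(5, 21): e=[120,-24,0] → ·  [on edge]
  covered (15 px):
    · · · · · · · · · · · ·
    · · · · · · · · · · · ·
    · · · · · · · · · · · ·
    · · · · · # · · · · · ·
    · · · · # # # · · · · ·
    · · · · # # # # · · · ·
    · · · · # # # · · · · ·
    · · · # # # · · · · · ·
    · · · # · · · · · · · ·
    · · · · · · · · · · · ·
    · · · · · · · · · · · ·
    · · · · · · · · · · · ·
T4:
  2·area = 168
  edge (22, 18)→(10, 6): d=(-12,-12) inclusive
  edge (10, 6)→(19, 1): d=(9,-5) inclusive
  edge (19, 1)→(22, 18): d=(3,17) inclusive
    (2,0)@(5, 1): e=[0,-70,238] → ·  [on edge]
    (9,0)@(19, 1): e=[168,0,0] → #  [on edge]
    (10,0)@(21, 1): e=[192,10,-34] → ·
    (3,1)@(7, 3): e=[0,-42,210] → ·  [on edge]
    (8,1)@(17, 3): e=[120,8,40] → #
    (10,1)@(21, 3): e=[168,28,-28] → ·
    (4,2)@(9, 5): e=[0,-14,182] → ·  [on edge]
    (6,2)@(13, 5): e=[48,6,114] → #
    (7,2)@(15, 5): e=[72,16,80] → #
    (10,2)@(21, 5): e=[144,46,-22] → ·
    (5,3)@(11, 7): e=[0,14,154] → #  [on edge]
    (10,3)@(21, 7): e=[120,64,-16] → ·
    (6,4)@(13, 9): e=[0,42,126] → #  [on edge]
    (0,5)@(1, 11): e=[-168,0,336] → ·  [on edge]
    (7,5)@(15, 11): e=[0,70,98] → #  [on edge]
    (8,6)@(17, 13): e=[0,98,70] → #  [on edge]
    (9,7)@(19, 15): e=[0,126,42] → #  [on edge]
    (10,8)@(21, 17): e=[0,154,14] → #  [on edge]
    (11,9)@(23, 19): e=[0,182,-14] → ·  [on edge]
  covered (25 px):
    · · · · · · · · · # · ·
    · · · · · · · · # # · ·
    · · · · · · # # # # · ·
    · · · · · # # # # # · ·
    · · · · · · # # # # · ·
    · · · · · · · # # # · ·
    · · · · · · · · # # # ·
    · · · · · · · · · # # ·
    · · · · · · · · · · # ·
    · · · · · · · · · · · ·
    · · · · · · · · · · · ·
    · · · · · · · · · · · ·

Final: 77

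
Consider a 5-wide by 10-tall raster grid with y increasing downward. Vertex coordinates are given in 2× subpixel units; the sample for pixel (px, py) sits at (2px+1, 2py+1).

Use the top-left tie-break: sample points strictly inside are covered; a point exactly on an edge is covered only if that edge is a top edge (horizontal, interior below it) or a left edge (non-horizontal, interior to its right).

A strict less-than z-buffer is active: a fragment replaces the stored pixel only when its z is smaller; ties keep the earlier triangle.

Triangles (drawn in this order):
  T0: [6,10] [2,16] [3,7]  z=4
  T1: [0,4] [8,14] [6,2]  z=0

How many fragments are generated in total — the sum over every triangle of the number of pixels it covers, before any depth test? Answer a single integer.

T0:
  2·area = 30
  edge (6, 10)→(2, 16): d=(-4,6) right/bottom  bias=-1
  edge (2, 16)→(3, 7): d=(1,-9) top-left  bias=+0
  edge (3, 7)→(6, 10): d=(3,3) right/bottom  bias=-1
    (0,2)@(1, 5): e=[50,-20,0] → .  [on edge]
    (1,3)@(3, 7): e=[30,0,0] → .  [on edge]
    (1,4)@(3, 9): e=[22,2,6] → X
    (2,4)@(5, 9): e=[10,20,0] → .  [on edge]
    (1,5)@(3, 11): e=[14,4,12] → X
    (2,5)@(5, 11): e=[2,22,6] → X
    (3,5)@(7, 11): e=[-10,40,0] → .  [on edge]
    (1,6)@(3, 13): e=[6,6,18] → X
    (2,6)@(5, 13): e=[-6,24,12] → .
    (4,6)@(9, 13): e=[-30,60,0] → .  [on edge]
    (1,7)@(3, 15): e=[-2,8,24] → .
  covered (4 px):
    . . . . .
    . . . . .
    . . . . .
    . . . . .
    . X . . .
    . X X . .
    . X . . .
    . . . . .
    . . . . .
    . . . . .
T1:
  2·area = 76  (B↔C swapped to make it positive)
  edge (0, 4)→(6, 2): d=(6,-2) top-left  bias=+0
  edge (6, 2)→(8, 14): d=(2,12) right/bottom  bias=-1
  edge (8, 14)→(0, 4): d=(-8,-10) top-left  bias=+0
    (4,0)@(9, 1): e=[0,-38,114] → .  [on edge]
    (1,1)@(3, 3): e=[0,38,38] → X  [on edge]
    (2,1)@(5, 3): e=[4,14,58] → X
    (3,1)@(7, 3): e=[8,-10,78] → .
    (0,2)@(1, 5): e=[8,66,2] → X
    (3,2)@(7, 5): e=[20,-6,62] → .
    (0,3)@(1, 7): e=[20,70,-14] → .
    (1,3)@(3, 7): e=[24,46,6] → X
    (3,3)@(7, 7): e=[32,-2,46] → .
    (1,4)@(3, 9): e=[36,50,-10] → .
    (2,4)@(5, 9): e=[40,26,10] → X
    (3,4)@(7, 9): e=[44,2,30] → X
  covered (10 px):
    . . . . .
    . X X . .
    X X X . .
    . X X . .
    . . X X .
    . . . X .
    . . . . .
    . . . . .
    . . . . .
    . . . . .

Answer: 14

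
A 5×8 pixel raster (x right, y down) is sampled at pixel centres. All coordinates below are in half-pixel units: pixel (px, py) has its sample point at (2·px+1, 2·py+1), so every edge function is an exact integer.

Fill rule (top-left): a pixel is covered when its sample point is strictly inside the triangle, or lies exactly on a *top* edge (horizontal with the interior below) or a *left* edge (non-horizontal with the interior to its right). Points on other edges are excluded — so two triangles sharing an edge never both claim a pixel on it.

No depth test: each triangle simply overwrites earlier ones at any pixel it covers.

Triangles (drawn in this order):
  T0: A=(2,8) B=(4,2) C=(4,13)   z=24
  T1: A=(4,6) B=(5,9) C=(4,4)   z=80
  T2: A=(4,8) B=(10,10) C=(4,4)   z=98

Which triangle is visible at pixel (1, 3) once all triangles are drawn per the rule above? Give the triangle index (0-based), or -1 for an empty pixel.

T0:
  2·area = 22
  edge (2, 8)→(4, 2): d=(2,-6) top-left  bias=+0
  edge (4, 2)→(4, 13): d=(0,11) right/bottom  bias=-1
  edge (4, 13)→(2, 8): d=(-2,-5) top-left  bias=+0
    (1,2)@(3, 5): e=[0,11,11] → #  [on edge]
    (2,2)@(5, 5): e=[12,-11,21] → ·
    (1,3)@(3, 7): e=[4,11,7] → #
    (2,3)@(5, 7): e=[16,-11,17] → ·
    (1,4)@(3, 9): e=[8,11,3] → #
    (2,4)@(5, 9): e=[20,-11,13] → ·
    (0,5)@(1, 11): e=[0,33,-11] → ·  [on edge]
    (1,5)@(3, 11): e=[12,11,-1] → ·
  covered (3 px):
    · · · · ·
    · · · · ·
    · # · · ·
    · # · · ·
    · # · · ·
    · · · · ·
    · · · · ·
    · · · · ·
T1:
  2·area = 2  (B↔C swapped to make it positive)
  edge (4, 6)→(4, 4): d=(0,-2) top-left  bias=+0
  edge (4, 4)→(5, 9): d=(1,5) right/bottom  bias=-1
  edge (5, 9)→(4, 6): d=(-1,-3) top-left  bias=+0
    (1,1)@(3, 3): e=[-2,4,0] → ·  [on edge]
    (2,4)@(5, 9): e=[2,0,0] → ·  [on edge]
    (3,7)@(7, 15): e=[6,-4,0] → ·  [on edge]
  covered (0 px):
    · · · · ·
    · · · · ·
    · · · · ·
    · · · · ·
    · · · · ·
    · · · · ·
    · · · · ·
    · · · · ·
T2:
  2·area = 24  (B↔C swapped to make it positive)
  edge (4, 8)→(4, 4): d=(0,-4) top-left  bias=+0
  edge (4, 4)→(10, 10): d=(6,6) right/bottom  bias=-1
  edge (10, 10)→(4, 8): d=(-6,-2) top-left  bias=+0
    (0,0)@(1, 1): e=[-12,0,36] → ·  [on edge]
    (1,1)@(3, 3): e=[-4,0,28] → ·  [on edge]
    (2,2)@(5, 5): e=[4,0,20] → ·  [on edge]
    (0,3)@(1, 7): e=[-12,36,0] → ·  [on edge]
    (2,3)@(5, 7): e=[4,12,8] → #
    (3,3)@(7, 7): e=[12,0,12] → ·  [on edge]
    (2,4)@(5, 9): e=[4,24,-4] → ·
    (3,4)@(7, 9): e=[12,12,0] → #  [on edge]
    (4,4)@(9, 9): e=[20,0,4] → ·  [on edge]
    (3,5)@(7, 11): e=[12,24,-12] → ·
  covered (2 px):
    · · · · ·
    · · · · ·
    · · · · ·
    · · # · ·
    · · · # ·
    · · · · ·
    · · · · ·
    · · · · ·

Z-buffer (winner per pixel, '.' = empty):
  . . . . .
  . . . . .
  . 0 . . .
  . 0 2 . .
  . 0 . 2 .
  . . . . .
  . . . . .
  . . . . .

Result: 0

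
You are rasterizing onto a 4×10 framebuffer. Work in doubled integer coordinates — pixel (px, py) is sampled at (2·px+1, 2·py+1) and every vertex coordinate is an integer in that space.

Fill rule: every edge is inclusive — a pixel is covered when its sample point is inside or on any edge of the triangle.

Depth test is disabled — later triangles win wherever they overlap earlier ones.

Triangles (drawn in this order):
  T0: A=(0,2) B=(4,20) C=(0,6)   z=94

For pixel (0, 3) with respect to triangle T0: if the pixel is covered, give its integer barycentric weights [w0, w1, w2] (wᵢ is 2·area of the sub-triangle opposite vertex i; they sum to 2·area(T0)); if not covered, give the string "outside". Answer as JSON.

T0:
  2·area = 16
  edge (0, 2)→(4, 20): d=(4,18) inclusive
  edge (4, 20)→(0, 6): d=(-4,-14) inclusive
  edge (0, 6)→(0, 2): d=(0,-4) inclusive
    (0,3)@(1, 7): e=[2,10,4] → X
    (1,3)@(3, 7): e=[-34,38,12] → .
    (0,4)@(1, 9): e=[10,2,4] → X
    (1,4)@(3, 9): e=[-26,30,12] → .
    (0,5)@(1, 11): e=[18,-6,4] → .
  covered (2 px):
    . . . .
    . . . .
    . . . .
    X . . .
    X . . .
    . . . .
    . . . .
    . . . .
    . . . .
    . . . .

Final: [10,4,2]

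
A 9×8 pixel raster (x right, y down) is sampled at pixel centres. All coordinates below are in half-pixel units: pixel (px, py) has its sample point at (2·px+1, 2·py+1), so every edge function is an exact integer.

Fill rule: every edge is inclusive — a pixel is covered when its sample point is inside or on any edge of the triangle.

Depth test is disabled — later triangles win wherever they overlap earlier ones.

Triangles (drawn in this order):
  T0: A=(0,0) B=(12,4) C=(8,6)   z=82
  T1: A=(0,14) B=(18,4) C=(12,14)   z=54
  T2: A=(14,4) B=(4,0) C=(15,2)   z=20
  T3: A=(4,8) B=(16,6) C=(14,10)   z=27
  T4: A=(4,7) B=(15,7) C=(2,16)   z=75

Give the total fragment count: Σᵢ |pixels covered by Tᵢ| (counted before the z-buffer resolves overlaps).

T0:
  2·area = 40
  edge (0, 0)→(12, 4): d=(12,4) inclusive
  edge (12, 4)→(8, 6): d=(-4,2) inclusive
  edge (8, 6)→(0, 0): d=(-8,-6) inclusive
    (1,0)@(3, 1): e=[0,30,10] → X  [on edge]
    (2,0)@(5, 1): e=[-8,26,22] → .
    (1,1)@(3, 3): e=[24,22,-6] → .
    (2,1)@(5, 3): e=[16,18,6] → X
    (3,1)@(7, 3): e=[8,14,18] → X
    (4,1)@(9, 3): e=[0,10,30] → X  [on edge]
    (5,1)@(11, 3): e=[-8,6,42] → .
    (2,2)@(5, 5): e=[40,10,-10] → .
    (3,2)@(7, 5): e=[32,6,2] → X
    (5,2)@(11, 5): e=[16,-2,26] → .
    (7,2)@(15, 5): e=[0,-10,50] → .  [on edge]
    (3,3)@(7, 7): e=[56,-2,-14] → .
  covered (6 px):
    . X . . . . . . .
    . . X X X . . . .
    . . . X X . . . .
    . . . . . . . . .
    . . . . . . . . .
    . . . . . . . . .
    . . . . . . . . .
    . . . . . . . . .
T1:
  2·area = 120
  edge (0, 14)→(18, 4): d=(18,-10) inclusive
  edge (18, 4)→(12, 14): d=(-6,10) inclusive
  edge (12, 14)→(0, 14): d=(-12,0) inclusive
    (8,2)@(17, 5): e=[8,4,108] → X
    (6,3)@(13, 7): e=[4,32,84] → X
    (7,3)@(15, 7): e=[24,12,84] → X
    (8,3)@(17, 7): e=[44,-8,84] → .
    (4,4)@(9, 9): e=[0,60,60] → X  [on edge]
    (5,4)@(11, 9): e=[20,40,60] → X
    (7,4)@(15, 9): e=[60,0,60] → X  [on edge]
    (8,4)@(17, 9): e=[80,-20,60] → .
    (3,5)@(7, 11): e=[16,68,36] → X
    (7,5)@(15, 11): e=[96,-12,36] → .
    (1,6)@(3, 13): e=[12,96,12] → X
    (2,6)@(5, 13): e=[32,76,12] → X
  covered (16 px):
    . . . . . . . . .
    . . . . . . . . .
    . . . . . . . . X
    . . . . . . X X .
    . . . . X X X X .
    . . . X X X X . .
    . X X X X X . . .
    . . . . . . . . .
T2:
  2·area = 24
  edge (14, 4)→(4, 0): d=(-10,-4) inclusive
  edge (4, 0)→(15, 2): d=(11,2) inclusive
  edge (15, 2)→(14, 4): d=(-1,2) inclusive
    (3,0)@(7, 1): e=[2,5,17] → X
    (4,0)@(9, 1): e=[10,1,13] → X
    (5,0)@(11, 1): e=[18,-3,9] → .
    (3,1)@(7, 3): e=[-18,27,15] → .
    (4,1)@(9, 3): e=[-10,23,11] → .
    (6,1)@(13, 3): e=[6,15,3] → X
    (7,1)@(15, 3): e=[14,11,-1] → .
    (6,2)@(13, 5): e=[-14,37,1] → .
  covered (3 px):
    . . . X X . . . .
    . . . . . . X . .
    . . . . . . . . .
    . . . . . . . . .
    . . . . . . . . .
    . . . . . . . . .
    . . . . . . . . .
    . . . . . . . . .
T3:
  2·area = 44
  edge (4, 8)→(16, 6): d=(12,-2) inclusive
  edge (16, 6)→(14, 10): d=(-2,4) inclusive
  edge (14, 10)→(4, 8): d=(-10,-2) inclusive
    (5,3)@(11, 7): e=[2,18,24] → X
    (6,3)@(13, 7): e=[6,10,28] → X
    (7,3)@(15, 7): e=[10,2,32] → X
    (8,3)@(17, 7): e=[14,-6,36] → .
    (4,4)@(9, 9): e=[22,22,0] → X  [on edge]
    (7,4)@(15, 9): e=[34,-2,12] → .
    (4,5)@(9, 11): e=[46,18,-20] → .
    (5,5)@(11, 11): e=[50,10,-16] → .
    (6,5)@(13, 11): e=[54,2,-12] → .
  covered (6 px):
    . . . . . . . . .
    . . . . . . . . .
    . . . . . . . . .
    . . . . . X X X .
    . . . . X X X . .
    . . . . . . . . .
    . . . . . . . . .
    . . . . . . . . .
T4:
  2·area = 99
  edge (4, 7)→(15, 7): d=(11,0) inclusive
  edge (15, 7)→(2, 16): d=(-13,9) inclusive
  edge (2, 16)→(4, 7): d=(2,-9) inclusive
    (0,3)@(1, 7): e=[0,126,-27] → .  [on edge]
    (1,3)@(3, 7): e=[0,108,-9] → .  [on edge]
    (2,3)@(5, 7): e=[0,90,9] → X  [on edge]
    (3,3)@(7, 7): e=[0,72,27] → X  [on edge]
    (4,3)@(9, 7): e=[0,54,45] → X  [on edge]
    (5,3)@(11, 7): e=[0,36,63] → X  [on edge]
    (6,3)@(13, 7): e=[0,18,81] → X  [on edge]
    (7,3)@(15, 7): e=[0,0,99] → X  [on edge]
    (8,3)@(17, 7): e=[0,-18,117] → .  [on edge]
    (2,4)@(5, 9): e=[22,64,13] → X
    (6,4)@(13, 9): e=[22,-8,85] → .
    (7,4)@(15, 9): e=[22,-26,103] → .
  covered (16 px):
    . . . . . . . . .
    . . . . . . . . .
    . . . . . . . . .
    . . X X X X X X .
    . . X X X X . . .
    . . X X X . . . .
    . X X . . . . . .
    . X . . . . . . .

Result: 47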